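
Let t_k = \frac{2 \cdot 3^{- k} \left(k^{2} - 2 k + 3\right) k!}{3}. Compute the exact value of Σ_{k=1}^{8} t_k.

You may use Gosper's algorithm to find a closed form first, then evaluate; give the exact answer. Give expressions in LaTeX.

r(k) = (k**3 + k**2 + 2*k + 2)/(3*(k**2 - 2*k + 3)) after simplifying.
Factor: A=k/3 + 1/3; B=1; C=k**2 - 2*k + 3.
Set up (k/3 + 1/3)·f(k+1) − (1)·f(k) − (k**2 - 2*k + 3) = 0.
From deg A=1, deg B=0, deg C=2: d=1.
A polynomial solution: f(k) = 3*(k - 1).
R(k) = B(k−1)·f(k)/C(k) = 3*(k - 1)/(k**2 - 2*k + 3); s_k = R·t_k = 2*(k - 1)*factorial(k)/3**k.
Δs = 2*(k**2 - 2*k + 3)*factorial(k)/(3*3**k), as required.
Evaluate s at k=9 and k=1: 71680/243 and 0; difference 71680/243.

Σ = 71680/243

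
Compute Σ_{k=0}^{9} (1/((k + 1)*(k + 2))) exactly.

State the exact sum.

Ratio r(k) = (k + 1)/(k + 3).
A = k + 1, B = k + 3, C = 1.
Solve (k + 1)·f(k+1) − (k + 2)·f(k) = 1.
d = 1 from the (1,1,0) case.
A polynomial solution: f(k) = k.
Get s_k = R·t_k = k/(k + 1) with R(k) = B(k−1)f(k)/C(k) = k*(k + 2).
Check: Δs_k = 1/(k**2 + 3*k + 2). ✓
Telescoping: Σ = s_(10) − s_(0) = 10/11 − (0) = 10/11.

Σ = 10/11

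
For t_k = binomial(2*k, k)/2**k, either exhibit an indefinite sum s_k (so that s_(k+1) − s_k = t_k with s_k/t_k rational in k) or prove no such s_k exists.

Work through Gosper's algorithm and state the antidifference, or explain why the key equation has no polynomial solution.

Ratio r(k) = (2*k + 1)/(k + 1).
Normal form (A,B,C) = (2*k + 1, k + 1, 1).
Solve (2*k + 1)·f(k+1) − (k)·f(k) = 1.
Degrees (1,1,0) ⇒ d ≤ -1.
Bound -1 < 0, so the key equation has no polynomial solution.

none — t_k is not Gosper-summable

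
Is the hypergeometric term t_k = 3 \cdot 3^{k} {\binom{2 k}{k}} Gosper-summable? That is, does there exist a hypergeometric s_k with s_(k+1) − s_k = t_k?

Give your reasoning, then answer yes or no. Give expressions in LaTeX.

No — negative degree bound, so no certificate f.

t_(k+1)/t_k = 6*(2*k + 1)/(k + 1).
Gosper form: A/B · C(k+1)/C(k) with A=12*k + 6, B=k + 1, C=1.
f must satisfy (12*k + 6)·f(k+1) − (k)·f(k) = 1.
deg f ≤ -1 (via 1,1,0).
Negative degree bound (-1): no f exists, t_k not Gosper-summable.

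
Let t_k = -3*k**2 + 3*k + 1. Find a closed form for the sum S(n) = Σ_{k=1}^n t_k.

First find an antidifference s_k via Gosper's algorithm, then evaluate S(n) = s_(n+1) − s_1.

S(n) = n*(2 - n**2)

Compute t_(k+1)/t_k: get (3*k**2 + 3*k - 1)/(3*k**2 - 3*k - 1).
Take A(k)=1, B(k)=1, C(k)=k**2 - k - 1/3.
Solve (1)·f(k+1) − (1)·f(k) = k**2 - k - 1/3.
deg f ≤ 3 (via 0,0,2).
Match coefficients ⇒ f(k) = k*(k**2 - 3*k + 1)/3.
Get s_k = R·t_k = k*(-k**2 + 3*k - 1) with R(k) = B(k−1)f(k)/C(k) = k*(k**2 - 3*k + 1)/(3*k**2 - 3*k - 1).
s_(k+1) − s_k = -3*k**2 + 3*k + 1 = t_k.
s_(n+1) = -n**3 + 2*n + 1 and s_(1) = 1, so S(n) = n*(2 - n**2).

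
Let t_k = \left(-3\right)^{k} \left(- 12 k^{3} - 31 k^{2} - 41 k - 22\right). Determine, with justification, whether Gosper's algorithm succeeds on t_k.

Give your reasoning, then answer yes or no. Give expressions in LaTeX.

Yes. s_k = \left(-3\right)^{k} \left(3 k^{3} + k^{2} + 2 k + 1\right).

Step 1: r(k) = 3*(-12*k**3 - 67*k**2 - 139*k - 106)/(12*k**3 + 31*k**2 + 41*k + 22).
Take A(k)=-3, B(k)=1, C(k)=k**3 + 31*k**2/12 + 41*k/12 + 11/6.
Set up (-3)·f(k+1) − (1)·f(k) − (k**3 + 31*k**2/12 + 41*k/12 + 11/6) = 0.
deg f ≤ 3 (via 0,0,3).
A polynomial solution: f(k) = -(3*k**3 + k**2 + 2*k + 1)/12.
R(k) = B(k−1)·f(k)/C(k) = -(3*k**3 + k**2 + 2*k + 1)/((k + 1)*(12*k**2 + 19*k + 22)); s_k = R·t_k = (-3)**k*(3*k**3 + k**2 + 2*k + 1).
Check: Δs_k = (-3)**k*(-12*k**3 - 31*k**2 - 41*k - 22). ✓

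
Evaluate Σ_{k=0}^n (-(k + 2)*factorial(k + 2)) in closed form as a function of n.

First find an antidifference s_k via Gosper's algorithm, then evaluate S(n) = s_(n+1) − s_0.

Ratio r(k) = (k + 3)**2/(k + 2).
Factor: A=k + 3; B=1; C=k + 2.
Solve (k + 3)·f(k+1) − (1)·f(k) = k + 2.
deg f ≤ 0 (via 1,0,1).
Solve for f: f(k) = 1 (degree 0 ≤ 0).
Certificate R = B(k−1)f/C = 1/(k + 2) gives s_k = -factorial(k + 2).
Δs = -(k + 2)*factorial(k + 2), as required.
s_(n+1) = -factorial(n + 3) and s_(0) = -2, so S(n) = 2 - factorial(n + 3).

S(n) = 2 - factorial(n + 3)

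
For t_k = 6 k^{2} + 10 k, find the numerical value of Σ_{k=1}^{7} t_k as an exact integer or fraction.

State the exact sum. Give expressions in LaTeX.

Σ = 1120

Step 1: r(k) = (3*k**2 + 11*k + 8)/(k*(3*k + 5)).
A = 1, B = 1, C = k**2 + 5*k/3.
f must satisfy (1)·f(k+1) − (1)·f(k) = k**2 + 5*k/3.
From deg A=0, deg B=0, deg C=2: d=3.
Match coefficients ⇒ f(k) = k*(k - 1)*(k + 2)/3.
R(k) = B(k−1)·f(k)/C(k) = (k - 1)*(k + 2)/(3*k + 5); s_k = R·t_k = 2*k*(k**2 + k - 2).
Δs = 2*k*(3*k + 5), as required.
Sum = s_(8) − s_(1); s_(8) = 1120, s_(1) = 0 ⇒ 1120.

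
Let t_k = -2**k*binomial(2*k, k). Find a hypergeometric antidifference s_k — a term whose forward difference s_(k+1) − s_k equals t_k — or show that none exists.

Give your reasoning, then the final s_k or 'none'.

The ratio is 4*(2*k + 1)/(k + 1).
A = 8*k + 4, B = k + 1, C = 1.
Key eq: (8*k + 4)·f(k+1) = (k)·f(k) + (1).
d = -1 from the (1,1,0) case.
d = -1 < 0 ⇒ no nonzero polynomial f; not summable.

none — t_k is not Gosper-summable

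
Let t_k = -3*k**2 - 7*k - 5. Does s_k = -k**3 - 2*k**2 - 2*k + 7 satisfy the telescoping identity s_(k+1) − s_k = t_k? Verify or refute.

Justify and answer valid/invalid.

s_(k+1) = -k**3 - 5*k**2 - 9*k + 2
s_(k+1) − s_k = -3*k**2 - 7*k - 5
(s_(k+1) − s_k) − t_k = 0

Valid: the claim telescopes to t_k.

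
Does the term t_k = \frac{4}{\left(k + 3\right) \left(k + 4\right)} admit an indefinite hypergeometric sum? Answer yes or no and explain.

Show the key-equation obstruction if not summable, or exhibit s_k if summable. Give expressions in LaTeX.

Yes. s_k = \frac{4 k}{3 \left(k + 3\right)}.

The ratio is (k + 3)/(k + 5).
Normal form (A,B,C) = (k + 3, k + 5, 1).
Solve (k + 3)·f(k+1) − (k + 4)·f(k) = 1.
d = 1 from the (1,1,0) case.
Solve for f: f(k) = k/3 (degree 1 ≤ 1).
Then R = B(k−1)f/C = k*(k + 4)/3, so s_k = R(k)·t_k = 4*k/(3*(k + 3)).
Check: Δs_k = 4/(k**2 + 7*k + 12). ✓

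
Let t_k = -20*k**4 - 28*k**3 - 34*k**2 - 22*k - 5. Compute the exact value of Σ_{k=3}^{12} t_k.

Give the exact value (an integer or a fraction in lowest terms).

r(k) = (20*k**4 + 108*k**3 + 238*k**2 + 254*k + 109)/(20*k**4 + 28*k**3 + 34*k**2 + 22*k + 5) after simplifying.
Gosper form: A/B · C(k+1)/C(k) with A=1, B=1, C=k**4 + 7*k**3/5 + 17*k**2/10 + 11*k/10 + 1/4.
f must satisfy (1)·f(k+1) − (1)·f(k) = k**4 + 7*k**3/5 + 17*k**2/10 + 11*k/10 + 1/4.
Bound: deg f ≤ 5.
Solving with deg f ≤ 5: f(k) = k*(4*k**4 - 3*k**3 + 4*k**2 + k - 1)/20.
R(k) = B(k−1)·f(k)/C(k) = k*(4*k**4 - 3*k**3 + 4*k**2 + k - 1)/(20*k**4 + 28*k**3 + 34*k**2 + 22*k + 5); s_k = R·t_k = k*(-4*k**4 + 3*k**3 - 4*k**2 - k + 1).
s_(k+1) − s_k = -20*k**4 - 28*k**3 - 34*k**2 - 22*k - 5 = t_k.
Sum = s_(13) − s_(3); s_(13) = -1408433, s_(3) = -843 ⇒ -1407590.

Σ = -1407590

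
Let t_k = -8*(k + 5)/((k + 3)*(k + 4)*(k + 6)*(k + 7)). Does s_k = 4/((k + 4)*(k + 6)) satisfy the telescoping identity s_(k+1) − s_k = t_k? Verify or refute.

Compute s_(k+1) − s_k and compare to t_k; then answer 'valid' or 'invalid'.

Invalid: residual 4*(3*k + 17)/(k**5 + 25*k**4 + 245*k**3 + 1175*k**2 + 2754*k + 2520) ≠ 0.

s_(k+1) = 4/((k + 5)*(k + 7))
s_(k+1) − s_k = 4*(-2*k - 11)/(k**4 + 22*k**3 + 179*k**2 + 638*k + 840)
(s_(k+1) − s_k) − t_k = 4*(3*k + 17)/(k**5 + 25*k**4 + 245*k**3 + 1175*k**2 + 2754*k + 2520)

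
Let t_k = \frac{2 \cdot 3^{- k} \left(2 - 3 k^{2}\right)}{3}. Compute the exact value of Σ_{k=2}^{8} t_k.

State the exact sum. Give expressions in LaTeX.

Σ = -41282/19683

Ratio r(k) = (3*(k + 1)**2 - 2)/(3*(3*k**2 - 2)).
Factor: A=1/3; B=1; C=k**2 - 2/3.
f must satisfy (1/3)·f(k+1) − (1)·f(k) = k**2 - 2/3.
Bound: deg f ≤ 2.
Match coefficients ⇒ f(k) = -(3*k**2 + 3*k + 1)/2.
Get s_k = R·t_k = (3*k**2 + 3*k + 1)/3**k with R(k) = B(k−1)f(k)/C(k) = -3*(3*k**2 + 3*k + 1)/(2*(3*k**2 - 2)).
Δs = 2*(2 - 3*k**2)/(3*3**k), as required.
Sum = s_(9) − s_(2); s_(9) = 271/19683, s_(2) = 19/9 ⇒ -41282/19683.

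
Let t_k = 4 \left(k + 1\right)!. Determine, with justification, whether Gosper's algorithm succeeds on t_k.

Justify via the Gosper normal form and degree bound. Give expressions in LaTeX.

t_(k+1)/t_k = k + 2.
Normal form (A,B,C) = (k + 2, 1, 1).
f must satisfy (k + 2)·f(k+1) − (1)·f(k) = 1.
From deg A=1, deg B=0, deg C=0: d=-1.
deg f ≤ -1 is impossible — no certificate.

No — t_k has no hypergeometric antidifference.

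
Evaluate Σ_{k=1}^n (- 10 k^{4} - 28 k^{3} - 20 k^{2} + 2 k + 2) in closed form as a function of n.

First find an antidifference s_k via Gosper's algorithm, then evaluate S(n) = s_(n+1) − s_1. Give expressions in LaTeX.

r(k) = (5*k**4 + 34*k**3 + 82*k**2 + 81*k + 27)/(5*k**4 + 14*k**3 + 10*k**2 - k - 1) after simplifying.
Factor: A=1; B=1; C=k**4 + 14*k**3/5 + 2*k**2 - k/5 - 1/5.
Key eq: (1)·f(k+1) = (1)·f(k) + (k**4 + 14*k**3/5 + 2*k**2 - k/5 - 1/5).
Bound: deg f ≤ 5.
Match coefficients ⇒ f(k) = k*(k**4 + k**3 - 2*k**2 - 2*k + 1)/5.
R(k) = B(k−1)·f(k)/C(k) = k*(k**4 + k**3 - 2*k**2 - 2*k + 1)/(5*k**4 + 14*k**3 + 10*k**2 - k - 1); s_k = R·t_k = 2*k*(-k**4 - k**3 + 2*k**2 + 2*k - 1).
Verify: -10*k**4 - 28*k**3 - 20*k**2 + 2*k + 2 matches t_k.
Σ_(k=1)^n t_k = s_(n+1) − s_(1) = (-2*n**5 - 12*n**4 - 24*n**3 - 16*n**2 + 2) − (2), i.e. 2*n**2*(-n**3 - 6*n**2 - 12*n - 8).

S(n) = 2 n^{2} \left(- n^{3} - 6 n^{2} - 12 n - 8\right)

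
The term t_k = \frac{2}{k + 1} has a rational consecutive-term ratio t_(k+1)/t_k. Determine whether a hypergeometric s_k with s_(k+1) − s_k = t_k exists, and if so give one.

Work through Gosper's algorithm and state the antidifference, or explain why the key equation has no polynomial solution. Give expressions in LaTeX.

none (Gosper's algorithm certifies no s_k)

t_(k+1)/t_k = (k + 1)/(k + 2).
A = k + 1, B = k + 2, C = 1.
Key eq: (k + 1)·f(k+1) = (k + 1)·f(k) + (1).
From deg A=1, deg B=1, deg C=0: d=0.
f = c0 ⇒ A·f(k+1) − B(k−1)·f(k) − C = -1. The system {-1 = 0} is inconsistent; no antidifference.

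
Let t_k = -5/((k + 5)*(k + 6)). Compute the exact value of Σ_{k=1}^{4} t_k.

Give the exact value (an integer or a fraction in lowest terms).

t_(k+1)/t_k = (k + 5)/(k + 7).
So A=k + 5 and B=k + 7, with C=1.
f must satisfy (k + 5)·f(k+1) − (k + 6)·f(k) = 1.
deg f ≤ 1 (via 1,1,0).
Solving with deg f ≤ 1: f(k) = k/5.
Certificate R = B(k−1)f/C = k*(k + 6)/5 gives s_k = -k/(k + 5).
s_(k+1) − s_k = -5/(k**2 + 11*k + 30) = t_k.
Evaluate s at k=5 and k=1: -1/2 and -1/6; difference -1/3.

Σ = -1/3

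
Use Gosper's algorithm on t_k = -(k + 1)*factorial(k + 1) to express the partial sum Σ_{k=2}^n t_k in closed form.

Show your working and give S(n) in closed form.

The ratio is (k + 2)**2/(k + 1).
Gosper form: A/B · C(k+1)/C(k) with A=k + 2, B=1, C=k + 1.
Set up (k + 2)·f(k+1) − (1)·f(k) − (k + 1) = 0.
d = 0 from the (1,0,1) case.
Coefficient equations give f(k) = 1.
So s_k = (B(k−1)f/C)·t_k = (1/(k + 1))·t_k = -factorial(k + 1).
s_(k+1) − s_k = -(k + 1)*factorial(k + 1) = t_k.
s_(n+1) = -factorial(n + 2) and s_(2) = -6, so S(n) = 6 - factorial(n + 2).

S(n) = 6 - factorial(n + 2)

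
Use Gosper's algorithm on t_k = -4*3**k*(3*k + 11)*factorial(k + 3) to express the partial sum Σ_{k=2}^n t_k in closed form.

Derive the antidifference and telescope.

Compute t_(k+1)/t_k: get 3*(k + 4)*(3*k + 14)/(3*k + 11).
Gosper form: A/B · C(k+1)/C(k) with A=3*k + 12, B=1, C=k + 11/3.
Solve (3*k + 12)·f(k+1) − (1)·f(k) = k + 11/3.
d = 0 from the (1,0,1) case.
Solving with deg f ≤ 0: f(k) = 1/3.
Then R = B(k−1)f/C = 1/(3*k + 11), so s_k = R(k)·t_k = -4*3**k*factorial(k + 3).
s_(k+1) − s_k = -4*3**k*(3*k + 11)*factorial(k + 3) = t_k.
s_(n+1) = -12*3**n*factorial(n + 4) and s_(2) = -4320, so S(n) = -12*3**n*factorial(n + 4) + 4320.

S(n) = -12*3**n*factorial(n + 4) + 4320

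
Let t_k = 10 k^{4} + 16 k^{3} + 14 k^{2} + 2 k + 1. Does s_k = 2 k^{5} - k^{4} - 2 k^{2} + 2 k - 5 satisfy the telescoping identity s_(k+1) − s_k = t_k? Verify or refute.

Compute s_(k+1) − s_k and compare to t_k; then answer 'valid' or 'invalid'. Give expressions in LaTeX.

Valid — Δs_k = t_k.

s_(k+1) = 2*k + 2*(k + 1)**5 - (k + 1)**4 - 2*(k + 1)**2 - 3
s_(k+1) − s_k = 10*k**4 + 16*k**3 + 14*k**2 + 2*k + 1
(s_(k+1) − s_k) − t_k = 0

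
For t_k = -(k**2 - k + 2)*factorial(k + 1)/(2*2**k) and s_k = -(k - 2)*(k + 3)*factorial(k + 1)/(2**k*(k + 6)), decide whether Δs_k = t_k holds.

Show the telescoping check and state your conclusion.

Invalid: residual 3*(k**3 + 5*k**2 - 6*k + 16)*factorial(k + 1)/(2*2**k*(k + 6)*(k + 7)) ≠ 0.

s_(k+1) = -(k - 1)*(k + 4)*factorial(k + 2)/(2*2**k*(k + 7))
s_(k+1) − s_k = -(k**4 + 9*k**3 + 16*k**2 + 2*k + 36)*factorial(k + 1)/(2*2**k*(k + 6)*(k + 7))
(s_(k+1) − s_k) − t_k = 3*(k**3 + 5*k**2 - 6*k + 16)*factorial(k + 1)/(2*2**k*(k + 6)*(k + 7))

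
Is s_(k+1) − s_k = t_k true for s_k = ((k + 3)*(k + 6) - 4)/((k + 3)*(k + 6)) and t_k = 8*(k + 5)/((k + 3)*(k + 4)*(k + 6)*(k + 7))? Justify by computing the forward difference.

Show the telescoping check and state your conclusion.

valid; difference matches t_k

s_(k+1) = ((k + 4)*(k + 7) - 4)/((k + 4)*(k + 7))
s_(k+1) − s_k = 8*(k + 5)/(k**4 + 20*k**3 + 145*k**2 + 450*k + 504)
(s_(k+1) − s_k) − t_k = 0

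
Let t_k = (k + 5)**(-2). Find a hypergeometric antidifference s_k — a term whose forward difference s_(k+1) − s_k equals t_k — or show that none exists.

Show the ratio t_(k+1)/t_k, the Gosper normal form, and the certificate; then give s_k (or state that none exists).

r(k) = (k + 5)**2/(k + 6)**2 after simplifying.
Take A(k)=k**2 + 10*k + 25, B(k)=k**2 + 12*k + 36, C(k)=1.
Set up (k**2 + 10*k + 25)·f(k+1) − (k**2 + 10*k + 25)·f(k) − (1) = 0.
Degrees (2,2,0) ⇒ d ≤ 0.
Generic f = c0 gives residual -1; -1 = 0 cannot hold, so t_k is not Gosper-summable.

not Gosper-summable; s_k does not exist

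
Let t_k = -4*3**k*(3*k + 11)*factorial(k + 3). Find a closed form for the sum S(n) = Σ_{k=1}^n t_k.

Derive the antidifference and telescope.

r(k) = 3*(k + 4)*(3*k + 14)/(3*k + 11) after simplifying.
Gosper form: A/B · C(k+1)/C(k) with A=3*k + 12, B=1, C=k + 11/3.
Need (3*k + 12)·f(k+1) − (1)·f(k) = k + 11/3.
From deg A=1, deg B=0, deg C=1: d=0.
A polynomial solution: f(k) = 1/3.
R(k) = B(k−1)·f(k)/C(k) = 1/(3*k + 11); s_k = R·t_k = -4*3**k*factorial(k + 3).
Δs = -4*3**k*(3*k + 11)*factorial(k + 3), as required.
Evaluate: s_(n+1) = -12*3**n*factorial(n + 4); subtract s_(1) = -288 ⇒ S(n) = -12*3**n*factorial(n + 4) + 288.

S(n) = -12*3**n*factorial(n + 4) + 288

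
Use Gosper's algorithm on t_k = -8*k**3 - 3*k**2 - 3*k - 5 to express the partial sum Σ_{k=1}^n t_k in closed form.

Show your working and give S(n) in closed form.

S(n) = n*(-2*n**3 - 5*n**2 - 5*n - 7)

Step 1: r(k) = (8*k**3 + 27*k**2 + 33*k + 19)/(8*k**3 + 3*k**2 + 3*k + 5).
Take A(k)=1, B(k)=1, C(k)=k**3 + 3*k**2/8 + 3*k/8 + 5/8.
Key eq: (1)·f(k+1) = (1)·f(k) + (k**3 + 3*k**2/8 + 3*k/8 + 5/8).
d = 4 from the (0,0,3) case.
Solving with deg f ≤ 4: f(k) = k*(2*k**3 - 3*k**2 + 2*k + 4)/8.
Get s_k = R·t_k = k*(-2*k**3 + 3*k**2 - 2*k - 4) with R(k) = B(k−1)f(k)/C(k) = k*(2*k**3 - 3*k**2 + 2*k + 4)/(8*k**3 + 3*k**2 + 3*k + 5).
Check: Δs_k = -8*k**3 - 3*k**2 - 3*k - 5. ✓
s_(n+1) = -2*n**4 - 5*n**3 - 5*n**2 - 7*n - 5 and s_(1) = -5, so S(n) = n*(-2*n**3 - 5*n**2 - 5*n - 7).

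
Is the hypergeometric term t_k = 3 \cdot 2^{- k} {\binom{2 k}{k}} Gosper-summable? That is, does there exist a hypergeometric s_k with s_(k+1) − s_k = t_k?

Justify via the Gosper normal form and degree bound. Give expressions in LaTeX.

No; the degree bound rules out any f.

The ratio is (2*k + 1)/(k + 1).
Factor: A=2*k + 1; B=k + 1; C=1.
Key eq: (2*k + 1)·f(k+1) = (k)·f(k) + (1).
Degrees (1,1,0) ⇒ d ≤ -1.
deg f ≤ -1 is impossible — no certificate.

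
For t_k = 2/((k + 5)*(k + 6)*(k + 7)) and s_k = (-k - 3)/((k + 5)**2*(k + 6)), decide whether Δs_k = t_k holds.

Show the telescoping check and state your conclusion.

Invalid: residual 2*(-3*k - 17)/(k**5 + 29*k**4 + 335*k**3 + 1927*k**2 + 5520*k + 6300) ≠ 0.

s_(k+1) = (-k - 4)/((k + 6)**2*(k + 7))
s_(k+1) − s_k = ((k + 3)*(k + 6)*(k + 7) - (k + 4)*(k + 5)**2)/((k + 5)**2*(k + 6)**2*(k + 7))
(s_(k+1) − s_k) − t_k = 2*(-3*k - 17)/(k**5 + 29*k**4 + 335*k**3 + 1927*k**2 + 5520*k + 6300)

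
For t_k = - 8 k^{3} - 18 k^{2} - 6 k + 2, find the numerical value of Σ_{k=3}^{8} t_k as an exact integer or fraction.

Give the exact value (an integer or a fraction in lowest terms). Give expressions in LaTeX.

Ratio r(k) = (4*k**3 + 21*k**2 + 33*k + 15)/(4*k**3 + 9*k**2 + 3*k - 1).
Gosper form: A/B · C(k+1)/C(k) with A=1, B=1, C=k**3 + 9*k**2/4 + 3*k/4 - 1/4.
Set up (1)·f(k+1) − (1)·f(k) − (k**3 + 9*k**2/4 + 3*k/4 - 1/4) = 0.
d = 4 from the (0,0,3) case.
A polynomial solution: f(k) = k*(k**3 + k**2 - 2*k - 1)/4.
Then R = B(k−1)f/C = k*(k**3 + k**2 - 2*k - 1)/(4*k**3 + 9*k**2 + 3*k - 1), so s_k = R(k)·t_k = 2*k*(-k**3 - k**2 + 2*k + 1).
Verify: -8*k**3 - 18*k**2 - 6*k + 2 matches t_k.
Telescoping: Σ = s_(9) − s_(3) = -14238 − (-174) = -14064.

Σ = -14064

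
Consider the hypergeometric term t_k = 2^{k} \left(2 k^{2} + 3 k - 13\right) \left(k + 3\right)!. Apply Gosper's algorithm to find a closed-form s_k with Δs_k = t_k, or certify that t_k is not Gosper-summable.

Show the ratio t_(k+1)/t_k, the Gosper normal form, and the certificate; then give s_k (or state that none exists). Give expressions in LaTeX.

r(k) = 2*(2*k**3 + 15*k**2 + 20*k - 32)/(2*k**2 + 3*k - 13) after simplifying.
Normal form (A,B,C) = (2*k + 8, 1, k**2 + 3*k/2 - 13/2).
Key eq: (2*k + 8)·f(k+1) = (1)·f(k) + (k**2 + 3*k/2 - 13/2).
d = 1 from the (1,0,2) case.
Solving with deg f ≤ 1: f(k) = (k - 3)/2.
R(k) = B(k−1)·f(k)/C(k) = (k - 3)/(2*k**2 + 3*k - 13); s_k = R·t_k = 2**k*(k - 3)*factorial(k + 3).
Verify: 2**k*(2*k**2 + 3*k - 13)*factorial(k + 3) matches t_k.

s_k = 2^{k} \left(k - 3\right) \left(k + 3\right)!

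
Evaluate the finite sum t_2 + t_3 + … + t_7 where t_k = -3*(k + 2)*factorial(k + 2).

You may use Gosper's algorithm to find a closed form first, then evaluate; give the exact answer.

The ratio is (k + 3)**2/(k + 2).
Gosper form: A/B · C(k+1)/C(k) with A=k + 3, B=1, C=k + 2.
Solve (k + 3)·f(k+1) − (1)·f(k) = k + 2.
d = 0 from the (1,0,1) case.
A polynomial solution: f(k) = 1.
So s_k = (B(k−1)f/C)·t_k = (1/(k + 2))·t_k = -3*factorial(k + 2).
Check: Δs_k = -3*(k + 2)*factorial(k + 2). ✓
Evaluate s at k=8 and k=2: -10886400 and -72; difference -10886328.

Σ = -10886328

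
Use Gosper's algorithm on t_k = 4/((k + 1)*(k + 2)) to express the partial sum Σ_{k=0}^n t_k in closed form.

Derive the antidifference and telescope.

Compute t_(k+1)/t_k: get (k + 1)/(k + 3).
Gosper form: A/B · C(k+1)/C(k) with A=k + 1, B=k + 3, C=1.
Solve (k + 1)·f(k+1) − (k + 2)·f(k) = 1.
Bound: deg f ≤ 1.
Solving with deg f ≤ 1: f(k) = k.
So s_k = (B(k−1)f/C)·t_k = (k*(k + 2))·t_k = 4*k/(k + 1).
Δs = 4/(k**2 + 3*k + 2), as required.
Telescope: S(n) = s_(n+1) − s_(0) = 4*(n + 1)/(n + 2) − (0) = 4*(n + 1)/(n + 2).

S(n) = 4*(n + 1)/(n + 2)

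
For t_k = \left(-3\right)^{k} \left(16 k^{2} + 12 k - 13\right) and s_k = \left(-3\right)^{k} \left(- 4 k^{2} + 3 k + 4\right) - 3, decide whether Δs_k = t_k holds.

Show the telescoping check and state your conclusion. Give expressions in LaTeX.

valid; difference matches t_k

s_(k+1) = -3*(-3)**k*(3*k - 4*(k + 1)**2 + 7) - 3
s_(k+1) − s_k = (-3)**k*(16*k**2 + 12*k - 13)
(s_(k+1) − s_k) − t_k = 0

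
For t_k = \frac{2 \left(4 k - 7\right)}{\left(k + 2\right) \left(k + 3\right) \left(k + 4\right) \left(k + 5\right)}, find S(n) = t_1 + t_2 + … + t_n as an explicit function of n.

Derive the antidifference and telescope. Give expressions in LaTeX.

r(k) = (k + 2)*(4*k - 3)/((k + 6)*(4*k - 7)) after simplifying.
Gosper form: A/B · C(k+1)/C(k) with A=k + 2, B=k + 6, C=k - 7/4.
Set up (k + 2)·f(k+1) − (k + 5)·f(k) − (k - 7/4) = 0.
d = 3 from the (1,1,1) case.
Solving with deg f ≤ 3: f(k) = -k*(k**2 + 9*k + 74)/96.
R(k) = B(k−1)·f(k)/C(k) = -k*(k + 5)*(k**2 + 9*k + 74)/(24*(4*k - 7)); s_k = R·t_k = k*(-k**2 - 9*k - 74)/(12*(k + 2)*(k + 3)*(k + 4)).
Verify: 2*(4*k - 7)/(k**4 + 14*k**3 + 71*k**2 + 154*k + 120) matches t_k.
Telescope: S(n) = s_(n+1) − s_(1) = (-n**3 - 12*n**2 - 95*n - 84)/(12*(n**3 + 12*n**2 + 47*n + 60)) − (-7/60) = n*(n**2 + 12*n - 73)/(30*(n**3 + 12*n**2 + 47*n + 60)).

S(n) = \frac{n \left(n^{2} + 12 n - 73\right)}{30 \left(n^{3} + 12 n^{2} + 47 n + 60\right)}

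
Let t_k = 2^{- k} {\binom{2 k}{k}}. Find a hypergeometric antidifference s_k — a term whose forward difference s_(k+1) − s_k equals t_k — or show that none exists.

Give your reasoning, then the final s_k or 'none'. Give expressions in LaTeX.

not Gosper-summable; s_k does not exist

t_(k+1)/t_k = (2*k + 1)/(k + 1).
Factor: A=2*k + 1; B=k + 1; C=1.
f must satisfy (2*k + 1)·f(k+1) − (k)·f(k) = 1.
d = -1 from the (1,1,0) case.
Bound -1 < 0, so the key equation has no polynomial solution.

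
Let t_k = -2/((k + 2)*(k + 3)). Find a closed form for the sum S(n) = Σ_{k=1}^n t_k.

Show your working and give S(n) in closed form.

r(k) = (k + 2)/(k + 4) after simplifying.
Factor: A=k + 2; B=k + 4; C=1.
Set up (k + 2)·f(k+1) − (k + 3)·f(k) − (1) = 0.
deg f ≤ 1 (via 1,1,0).
A polynomial solution: f(k) = k/2.
Get s_k = R·t_k = -k/(k + 2) with R(k) = B(k−1)f(k)/C(k) = k*(k + 3)/2.
Verify: -2/(k**2 + 5*k + 6) matches t_k.
Σ_(k=1)^n t_k = s_(n+1) − s_(1) = ((-n - 1)/(n + 3)) − (-1/3), i.e. -2*n/(3*n + 9).

S(n) = -2*n/(3*n + 9)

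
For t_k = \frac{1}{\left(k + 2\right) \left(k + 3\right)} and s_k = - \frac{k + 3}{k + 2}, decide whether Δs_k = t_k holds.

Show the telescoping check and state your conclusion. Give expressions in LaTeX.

Valid: the claim telescopes to t_k.

s_(k+1) = (-k - 4)/(k + 3)
s_(k+1) − s_k = 1/(k**2 + 5*k + 6)
(s_(k+1) − s_k) − t_k = 0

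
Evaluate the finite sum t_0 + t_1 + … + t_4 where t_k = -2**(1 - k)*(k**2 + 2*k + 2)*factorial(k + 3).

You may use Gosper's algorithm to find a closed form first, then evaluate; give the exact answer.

Compute t_(k+1)/t_k: get (k + 4)*(2*k + (k + 1)**2 + 4)/(2*(k**2 + 2*k + 2)).
Normal form (A,B,C) = (k/2 + 2, 1, k**2 + 2*k + 2).
Set up (k/2 + 2)·f(k+1) − (1)·f(k) − (k**2 + 2*k + 2) = 0.
Degrees (1,0,2) ⇒ d ≤ 1.
Match coefficients ⇒ f(k) = 2*(k - 1).
R(k) = B(k−1)·f(k)/C(k) = 2*(k - 1)/(k**2 + 2*k + 2); s_k = R·t_k = -2**(2 - k)*(k - 1)*factorial(k + 3).
Verify: -2**(1 - k)*(k**2 + 2*k + 2)*factorial(k + 3) matches t_k.
Σ_(k=0)^(4) t_k = s_(5) − s_(0) = -20160 − (24) = -20184.

Σ = -20184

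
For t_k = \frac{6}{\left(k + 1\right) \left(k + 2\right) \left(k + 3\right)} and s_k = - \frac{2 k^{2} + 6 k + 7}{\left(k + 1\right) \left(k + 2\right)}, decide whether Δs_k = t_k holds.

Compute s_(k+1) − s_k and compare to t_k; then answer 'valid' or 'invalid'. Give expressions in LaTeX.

Valid: the claim telescopes to t_k.

s_(k+1) = (-6*k - 2*(k + 1)**2 - 13)/((k + 2)*(k + 3))
s_(k+1) − s_k = 6/(k**3 + 6*k**2 + 11*k + 6)
(s_(k+1) − s_k) − t_k = 0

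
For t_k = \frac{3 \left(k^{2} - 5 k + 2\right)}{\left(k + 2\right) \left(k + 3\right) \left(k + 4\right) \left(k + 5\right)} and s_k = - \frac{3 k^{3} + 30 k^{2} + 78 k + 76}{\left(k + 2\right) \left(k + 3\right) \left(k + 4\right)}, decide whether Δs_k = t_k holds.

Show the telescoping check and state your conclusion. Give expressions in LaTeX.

s_(k+1) = (-78*k - 3*(k + 1)**3 - 30*(k + 1)**2 - 154)/((k + 3)*(k + 4)*(k + 5))
s_(k+1) − s_k = 3*(k**2 - 5*k + 2)/(k**4 + 14*k**3 + 71*k**2 + 154*k + 120)
(s_(k+1) − s_k) − t_k = 0

Valid — Δs_k = t_k.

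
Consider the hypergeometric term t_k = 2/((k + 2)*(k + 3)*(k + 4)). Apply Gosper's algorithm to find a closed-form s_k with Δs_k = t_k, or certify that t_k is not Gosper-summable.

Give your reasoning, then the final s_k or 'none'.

Ratio r(k) = (k + 2)/(k + 5).
So A=k + 2 and B=k + 5, with C=1.
Need (k + 2)·f(k+1) − (k + 4)·f(k) = 1.
d = 2 from the (1,1,0) case.
Solving with deg f ≤ 2: f(k) = k*(k + 5)/12.
R(k) = B(k−1)·f(k)/C(k) = k*(k + 4)*(k + 5)/12; s_k = R·t_k = k*(k + 5)/(6*(k + 2)*(k + 3)).
Verify: 2/(k**3 + 9*k**2 + 26*k + 24) matches t_k.

s_k = k*(k + 5)/(6*(k + 2)*(k + 3))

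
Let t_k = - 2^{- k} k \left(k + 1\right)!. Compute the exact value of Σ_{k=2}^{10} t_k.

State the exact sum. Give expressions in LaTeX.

Step 1: r(k) = (k + 1)*(k + 2)/(2*k).
Normal form (A,B,C) = (k/2 + 1, 1, k).
Solve (k/2 + 1)·f(k+1) − (1)·f(k) = k.
deg f ≤ 0 (via 1,0,1).
A polynomial solution: f(k) = 2.
Get s_k = R·t_k = -2**(1 - k)*factorial(k + 1) with R(k) = B(k−1)f(k)/C(k) = 2/k.
s_(k+1) − s_k = -k*factorial(k + 1)/2**k = t_k.
Telescoping: Σ = s_(11) − s_(2) = -467775 − (-3) = -467772.

Σ = -467772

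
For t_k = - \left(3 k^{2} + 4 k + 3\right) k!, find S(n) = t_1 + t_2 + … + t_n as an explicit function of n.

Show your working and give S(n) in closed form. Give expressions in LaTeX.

t_(k+1)/t_k = (k + 1)*(4*k + 3*(k + 1)**2 + 7)/(3*k**2 + 4*k + 3).
Normal form (A,B,C) = (k + 1, 1, k**2 + 4*k/3 + 1).
f must satisfy (k + 1)·f(k+1) − (1)·f(k) = k**2 + 4*k/3 + 1.
Bound: deg f ≤ 1.
A polynomial solution: f(k) = (3*k + 1)/3.
Get s_k = R·t_k = -(3*k + 1)*factorial(k) with R(k) = B(k−1)f(k)/C(k) = (3*k + 1)/(3*k**2 + 4*k + 3).
Check: Δs_k = -(3*k**2 + 4*k + 3)*factorial(k). ✓
Telescope: S(n) = s_(n+1) − s_(1) = -(3*n + 4)*factorial(n + 1) − (-4) = -3*n**2*factorial(n) - 7*n*factorial(n) - 4*factorial(n) + 4.

S(n) = - 3 n^{2} n! - 7 n n! - 4 n! + 4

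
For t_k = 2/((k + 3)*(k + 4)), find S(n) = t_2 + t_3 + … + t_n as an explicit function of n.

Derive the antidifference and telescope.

r(k) = (k + 3)/(k + 5) after simplifying.
A = k + 3, B = k + 5, C = 1.
f must satisfy (k + 3)·f(k+1) − (k + 4)·f(k) = 1.
deg f ≤ 1 (via 1,1,0).
A polynomial solution: f(k) = k/3.
So s_k = (B(k−1)f/C)·t_k = (k*(k + 4)/3)·t_k = 2*k/(3*(k + 3)).
Verify: 2/(k**2 + 7*k + 12) matches t_k.
Evaluate: s_(n+1) = 2*(n + 1)/(3*(n + 4)); subtract s_(2) = 4/15 ⇒ S(n) = 2*(n - 1)/(5*(n + 4)).

S(n) = 2*(n - 1)/(5*(n + 4))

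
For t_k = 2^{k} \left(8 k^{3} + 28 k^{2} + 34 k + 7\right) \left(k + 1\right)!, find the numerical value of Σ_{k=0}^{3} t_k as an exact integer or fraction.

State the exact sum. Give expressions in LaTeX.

Σ = 117123

t_(k+1)/t_k = 2*(8*k**4 + 68*k**3 + 218*k**2 + 305*k + 154)/(8*k**3 + 28*k**2 + 34*k + 7).
Take A(k)=2*k + 4, B(k)=1, C(k)=k**3 + 7*k**2/2 + 17*k/4 + 7/8.
Solve (2*k + 4)·f(k+1) − (1)·f(k) = k**3 + 7*k**2/2 + 17*k/4 + 7/8.
Bound: deg f ≤ 2.
Solving with deg f ≤ 2: f(k) = (4*k**2 - 3)/8.
Certificate R = B(k−1)f/C = (4*k**2 - 3)/(8*k**3 + 28*k**2 + 34*k + 7) gives s_k = 2**k*(4*k**2 - 3)*factorial(k + 1).
Check: Δs_k = 2**k*(8*k**3 + 28*k**2 + 34*k + 7)*factorial(k + 1). ✓
Telescoping: Σ = s_(4) − s_(0) = 117120 − (-3) = 117123.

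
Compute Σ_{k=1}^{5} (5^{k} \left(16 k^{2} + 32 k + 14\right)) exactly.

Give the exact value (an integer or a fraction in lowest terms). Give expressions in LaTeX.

The ratio is 5*(8*k**2 + 32*k + 31)/(8*k**2 + 16*k + 7).
A = 5, B = 1, C = k**2 + 2*k + 7/8.
Key eq: (5)·f(k+1) = (1)·f(k) + (k**2 + 2*k + 7/8).
From deg A=0, deg B=0, deg C=2: d=2.
Solving with deg f ≤ 2: f(k) = (4*k**2 - 2*k + 1)/16.
Get s_k = R·t_k = 5**k*(4*k**2 - 2*k + 1) with R(k) = B(k−1)f(k)/C(k) = (4*k**2 - 2*k + 1)/(2*(8*k**2 + 16*k + 7)).
Check: Δs_k = 5**k*(16*k**2 + 32*k + 14). ✓
Telescoping: Σ = s_(6) − s_(1) = 2078125 − (15) = 2078110.

Σ = 2078110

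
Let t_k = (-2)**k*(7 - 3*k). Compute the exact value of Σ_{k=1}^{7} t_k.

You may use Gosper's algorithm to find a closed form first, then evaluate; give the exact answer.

Step 1: r(k) = 2*(4 - 3*k)/(3*k - 7).
Factor: A=-2; B=1; C=k - 7/3.
Need (-2)·f(k+1) − (1)·f(k) = k - 7/3.
From deg A=0, deg B=0, deg C=1: d=1.
Match coefficients ⇒ f(k) = -(k - 3)/3.
Certificate R = B(k−1)f/C = -(k - 3)/(3*k - 7) gives s_k = (-2)**k*(k - 3).
s_(k+1) − s_k = (-2)**k*(7 - 3*k) = t_k.
Telescoping: Σ = s_(8) − s_(1) = 1280 − (4) = 1276.

Σ = 1276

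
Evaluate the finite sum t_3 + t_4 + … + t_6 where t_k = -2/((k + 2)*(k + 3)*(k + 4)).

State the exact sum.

Σ = -1/45

Compute t_(k+1)/t_k: get (k + 2)/(k + 5).
Factor: A=k + 2; B=k + 5; C=1.
Set up (k + 2)·f(k+1) − (k + 4)·f(k) − (1) = 0.
d = 2 from the (1,1,0) case.
Coefficient equations give f(k) = k*(k + 5)/12.
R(k) = B(k−1)·f(k)/C(k) = k*(k + 4)*(k + 5)/12; s_k = R·t_k = k*(-k - 5)/(6*(k + 2)*(k + 3)).
s_(k+1) − s_k = -2/(k**3 + 9*k**2 + 26*k + 24) = t_k.
Σ_(k=3)^(6) t_k = s_(7) − s_(3) = -7/45 − (-2/15) = -1/45.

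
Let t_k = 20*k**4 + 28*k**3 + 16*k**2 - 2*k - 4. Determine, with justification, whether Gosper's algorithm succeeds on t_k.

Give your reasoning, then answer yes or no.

t_(k+1)/t_k = (10*k**4 + 54*k**3 + 110*k**2 + 97*k + 29)/(10*k**4 + 14*k**3 + 8*k**2 - k - 2).
Factor: A=1; B=1; C=k**4 + 7*k**3/5 + 4*k**2/5 - k/10 - 1/5.
Key eq: (1)·f(k+1) = (1)·f(k) + (k**4 + 7*k**3/5 + 4*k**2/5 - k/10 - 1/5).
deg f ≤ 5 (via 0,0,4).
Coefficient equations give f(k) = k*(4*k**4 - 3*k**3 - 2*k**2 - 2*k - 1)/20.
Get s_k = R·t_k = k*(4*k**4 - 3*k**3 - 2*k**2 - 2*k - 1) with R(k) = B(k−1)f(k)/C(k) = k*(4*k**4 - 3*k**3 - 2*k**2 - 2*k - 1)/(2*(10*k**4 + 14*k**3 + 8*k**2 - k - 2)).
Δs = 20*k**4 + 28*k**3 + 16*k**2 - 2*k - 4, as required.

Yes. s_k = k*(4*k**4 - 3*k**3 - 2*k**2 - 2*k - 1).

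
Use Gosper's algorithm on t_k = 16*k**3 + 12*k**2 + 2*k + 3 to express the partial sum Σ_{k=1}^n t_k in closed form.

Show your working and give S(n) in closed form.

Step 1: r(k) = (16*k**3 + 60*k**2 + 74*k + 33)/(16*k**3 + 12*k**2 + 2*k + 3).
Take A(k)=1, B(k)=1, C(k)=k**3 + 3*k**2/4 + k/8 + 3/16.
Solve (1)·f(k+1) − (1)·f(k) = k**3 + 3*k**2/4 + k/8 + 3/16.
deg f ≤ 4 (via 0,0,3).
A polynomial solution: f(k) = k*(4*k**3 - 4*k**2 - k + 4)/16.
Certificate R = B(k−1)f/C = k*(4*k**3 - 4*k**2 - k + 4)/(16*k**3 + 12*k**2 + 2*k + 3) gives s_k = k*(4*k**3 - 4*k**2 - k + 4).
Check: Δs_k = 16*k**3 + 12*k**2 + 2*k + 3. ✓
Telescope: S(n) = s_(n+1) − s_(1) = 4*n**4 + 12*n**3 + 11*n**2 + 6*n + 3 − (3) = n*(4*n**3 + 12*n**2 + 11*n + 6).

S(n) = n*(4*n**3 + 12*n**2 + 11*n + 6)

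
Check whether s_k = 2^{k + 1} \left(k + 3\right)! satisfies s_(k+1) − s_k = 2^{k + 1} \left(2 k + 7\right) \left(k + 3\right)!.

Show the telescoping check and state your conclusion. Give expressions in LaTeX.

s_(k+1) = 2**(k + 2)*factorial(k + 4)
s_(k+1) − s_k = 2**(k + 1)*(2*k + 7)*factorial(k + 3)
(s_(k+1) − s_k) − t_k = 0

valid (s_(k+1) − s_k reduces to t_k)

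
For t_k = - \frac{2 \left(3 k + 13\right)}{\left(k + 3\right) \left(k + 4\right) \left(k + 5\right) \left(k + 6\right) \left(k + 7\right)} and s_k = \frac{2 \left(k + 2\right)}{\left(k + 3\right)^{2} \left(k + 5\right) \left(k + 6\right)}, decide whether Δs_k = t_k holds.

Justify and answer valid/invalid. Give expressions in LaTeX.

s_(k+1) = 2*(k + 3)/((k + 4)**2*(k + 6)*(k + 7))
s_(k+1) − s_k = 2*(-(k + 2)*(k + 4)**2*(k + 7) + (k + 3)**3*(k + 5))/((k + 3)**2*(k + 4)**2*(k + 5)*(k + 6)*(k + 7))
(s_(k+1) − s_k) − t_k = 2*(4*k**2 + 33*k + 67)/(k**7 + 32*k**6 + 432*k**5 + 3190*k**4 + 13919*k**3 + 35898*k**2 + 50688*k + 30240)

Invalid: residual \frac{2 \left(4 k^{2} + 33 k + 67\right)}{k^{7} + 32 k^{6} + 432 k^{5} + 3190 k^{4} + 13919 k^{3} + 35898 k^{2} + 50688 k + 30240} ≠ 0.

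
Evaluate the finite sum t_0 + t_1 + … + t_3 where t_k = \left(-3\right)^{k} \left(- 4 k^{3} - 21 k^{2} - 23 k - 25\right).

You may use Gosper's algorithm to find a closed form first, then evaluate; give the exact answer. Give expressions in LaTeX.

Σ = 9068

The ratio is 3*(-4*k**3 - 33*k**2 - 77*k - 73)/(4*k**3 + 21*k**2 + 23*k + 25).
A = -3, B = 1, C = k**3 + 21*k**2/4 + 23*k/4 + 25/4.
Need (-3)·f(k+1) − (1)·f(k) = k**3 + 21*k**2/4 + 23*k/4 + 25/4.
From deg A=0, deg B=0, deg C=3: d=3.
Solving with deg f ≤ 3: f(k) = -(k**3 + 3*k**2 - k + 4)/4.
R(k) = B(k−1)·f(k)/C(k) = -(k**3 + 3*k**2 - k + 4)/(4*k**3 + 21*k**2 + 23*k + 25); s_k = R·t_k = (-3)**k*(k**3 + 3*k**2 - k + 4).
Δs = (-3)**k*(-4*k**3 - 21*k**2 - 23*k - 25), as required.
Sum = s_(4) − s_(0); s_(4) = 9072, s_(0) = 4 ⇒ 9068.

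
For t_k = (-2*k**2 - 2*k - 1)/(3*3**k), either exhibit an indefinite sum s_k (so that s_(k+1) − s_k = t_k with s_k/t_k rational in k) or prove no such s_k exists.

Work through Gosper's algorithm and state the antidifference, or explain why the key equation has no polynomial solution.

s_k = (k**2 + 2*k + 2)/3**k

r(k) = (2*k**2 + 6*k + 5)/(3*(2*k**2 + 2*k + 1)) after simplifying.
Take A(k)=1/3, B(k)=1, C(k)=k**2 + k + 1/2.
f must satisfy (1/3)·f(k+1) − (1)·f(k) = k**2 + k + 1/2.
deg f ≤ 2 (via 0,0,2).
Solve for f: f(k) = -3*(k**2 + 2*k + 2)/2 (degree 2 ≤ 2).
Certificate R = B(k−1)f/C = -3*(k**2 + 2*k + 2)/(2*k**2 + 2*k + 1) gives s_k = (k**2 + 2*k + 2)/3**k.
Check: Δs_k = (-2*k**2 - 2*k - 1)/(3*3**k). ✓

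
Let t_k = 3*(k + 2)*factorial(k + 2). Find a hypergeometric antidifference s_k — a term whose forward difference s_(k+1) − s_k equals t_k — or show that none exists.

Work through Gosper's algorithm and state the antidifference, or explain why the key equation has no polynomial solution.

Compute t_(k+1)/t_k: get (k + 3)**2/(k + 2).
Gosper form: A/B · C(k+1)/C(k) with A=k + 3, B=1, C=k + 2.
Solve (k + 3)·f(k+1) − (1)·f(k) = k + 2.
From deg A=1, deg B=0, deg C=1: d=0.
Match coefficients ⇒ f(k) = 1.
So s_k = (B(k−1)f/C)·t_k = (1/(k + 2))·t_k = 3*factorial(k + 2).
s_(k+1) − s_k = 3*(k + 2)*factorial(k + 2) = t_k.

s_k = 3*factorial(k + 2)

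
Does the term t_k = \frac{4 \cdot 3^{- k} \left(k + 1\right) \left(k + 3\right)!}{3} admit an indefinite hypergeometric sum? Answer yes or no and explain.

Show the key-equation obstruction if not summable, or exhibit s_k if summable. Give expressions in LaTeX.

Yes. s_k = 4 \cdot 3^{- k} \left(k + 3\right)!.

Step 1: r(k) = (k + 2)*(k + 4)/(3*(k + 1)).
Factor: A=k/3 + 4/3; B=1; C=k + 1.
Set up (k/3 + 4/3)·f(k+1) − (1)·f(k) − (k + 1) = 0.
Bound: deg f ≤ 0.
Match coefficients ⇒ f(k) = 3.
Get s_k = R·t_k = 4*factorial(k + 3)/3**k with R(k) = B(k−1)f(k)/C(k) = 3/(k + 1).
Verify: 4*(k + 1)*factorial(k + 3)/(3*3**k) matches t_k.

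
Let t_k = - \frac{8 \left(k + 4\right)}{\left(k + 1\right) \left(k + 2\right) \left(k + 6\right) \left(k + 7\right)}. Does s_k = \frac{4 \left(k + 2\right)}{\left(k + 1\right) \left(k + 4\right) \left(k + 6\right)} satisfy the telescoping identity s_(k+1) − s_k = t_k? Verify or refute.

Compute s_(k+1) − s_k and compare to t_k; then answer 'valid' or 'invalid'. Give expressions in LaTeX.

s_(k+1) = 4*(k + 3)/((k + 2)*(k + 5)*(k + 7))
s_(k+1) − s_k = 8*(-k**3 - 10*k**2 - 31*k - 34)/(k**6 + 25*k**5 + 247*k**4 + 1219*k**3 + 3112*k**2 + 3796*k + 1680)
(s_(k+1) − s_k) − t_k = 8*(3*k**2 + 25*k + 46)/(k**6 + 25*k**5 + 247*k**4 + 1219*k**3 + 3112*k**2 + 3796*k + 1680)

Invalid: residual \frac{8 \left(3 k^{2} + 25 k + 46\right)}{k^{6} + 25 k^{5} + 247 k^{4} + 1219 k^{3} + 3112 k^{2} + 3796 k + 1680} ≠ 0.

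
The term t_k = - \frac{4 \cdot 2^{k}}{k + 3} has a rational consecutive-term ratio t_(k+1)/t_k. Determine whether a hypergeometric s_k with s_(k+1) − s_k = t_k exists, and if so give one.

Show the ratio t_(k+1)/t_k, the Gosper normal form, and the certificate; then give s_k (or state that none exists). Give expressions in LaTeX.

none — t_k is not Gosper-summable

r(k) = 2*(k + 3)/(k + 4) after simplifying.
A = 2*k + 6, B = k + 4, C = 1.
Need (2*k + 6)·f(k+1) − (k + 3)·f(k) = 1.
Degrees (1,1,0) ⇒ d ≤ -1.
deg f ≤ -1 is impossible — no certificate.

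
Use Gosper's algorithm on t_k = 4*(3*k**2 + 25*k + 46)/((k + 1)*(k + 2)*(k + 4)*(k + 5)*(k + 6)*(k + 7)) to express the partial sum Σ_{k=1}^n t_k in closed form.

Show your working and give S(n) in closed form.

Step 1: r(k) = (k + 1)*(k + 4)*(25*k + 3*(k + 1)**2 + 71)/((k + 3)*(k + 8)*(3*k**2 + 25*k + 46)).
Take A(k)=k + 1, B(k)=k + 8, C(k)=k**3 + 34*k**2/3 + 121*k/3 + 46.
Set up (k + 1)·f(k+1) − (k + 7)·f(k) − (k**3 + 34*k**2/3 + 121*k/3 + 46) = 0.
Degrees (1,1,3) ⇒ d ≤ 6.
Match coefficients ⇒ f(k) = k*(k + 2)*(k + 3)*(k + 5)*(k**2 + 11*k + 34)/72.
Get s_k = R·t_k = k*(k**2 + 11*k + 34)/(6*(k**3 + 11*k**2 + 34*k + 24)) with R(k) = B(k−1)f(k)/C(k) = k*(k + 2)*(k + 5)*(k + 7)*(k**2 + 11*k + 34)/(24*(3*k**2 + 25*k + 46)).
Verify: 4*(3*k**2 + 25*k + 46)/(k**6 + 25*k**5 + 247*k**4 + 1219*k**3 + 3112*k**2 + 3796*k + 1680) matches t_k.
Evaluate: s_(n+1) = (n**3 + 14*n**2 + 59*n + 46)/(6*(n**3 + 14*n**2 + 59*n + 70)); subtract s_(1) = 23/210 ⇒ S(n) = 2*n*(n**2 + 14*n + 59)/(35*(n**3 + 14*n**2 + 59*n + 70)).

S(n) = 2*n*(n**2 + 14*n + 59)/(35*(n**3 + 14*n**2 + 59*n + 70))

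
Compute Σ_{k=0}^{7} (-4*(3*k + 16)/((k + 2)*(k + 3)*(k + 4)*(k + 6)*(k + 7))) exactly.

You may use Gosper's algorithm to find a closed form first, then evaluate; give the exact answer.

The ratio is (k + 2)*(k + 6)*(3*k + 19)/((k + 5)*(k + 8)*(3*k + 16)).
Take A(k)=k + 2, B(k)=k + 8, C(k)=k**2 + 31*k/3 + 80/3.
Set up (k + 2)·f(k+1) − (k + 7)·f(k) − (k**2 + 31*k/3 + 80/3) = 0.
Degrees (1,1,2) ⇒ d ≤ 5.
Match coefficients ⇒ f(k) = k*(k + 4)*(k + 5)*(k**2 + 11*k + 36)/108.
So s_k = (B(k−1)f/C)·t_k = (k*(k + 4)*(k + 7)*(k**2 + 11*k + 36)/(36*(3*k + 16)))·t_k = k*(-k**2 - 11*k - 36)/(9*(k**3 + 11*k**2 + 36*k + 36)).
s_(k+1) − s_k = 4*(-3*k - 16)/(k**5 + 22*k**4 + 185*k**3 + 740*k**2 + 1404*k + 1008) = t_k.
Σ_(k=0)^(7) t_k = s_(8) − s_(0) = -376/3465 − (0) = -376/3465.

Σ = -376/3465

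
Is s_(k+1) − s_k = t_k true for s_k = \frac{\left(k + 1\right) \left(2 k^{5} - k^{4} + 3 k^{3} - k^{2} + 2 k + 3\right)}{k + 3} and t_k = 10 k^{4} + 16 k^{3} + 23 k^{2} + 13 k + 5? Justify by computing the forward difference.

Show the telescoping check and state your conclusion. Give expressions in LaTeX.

s_(k+1) = (2*k**6 + 13*k**5 + 37*k**4 + 60*k**3 + 59*k**2 + 38*k + 16)/(k + 4)
s_(k+1) − s_k = (10*k**6 + 70*k**5 + 161*k**4 + 230*k**3 + 206*k**2 + 107*k + 36)/(k**2 + 7*k + 12)
(s_(k+1) − s_k) − t_k = 2*(-8*k**5 - 47*k**4 - 68*k**3 - 83*k**2 - 42*k - 12)/(k**2 + 7*k + 12)

Invalid: residual \frac{2 \left(- 8 k^{5} - 47 k^{4} - 68 k^{3} - 83 k^{2} - 42 k - 12\right)}{k^{2} + 7 k + 12} ≠ 0.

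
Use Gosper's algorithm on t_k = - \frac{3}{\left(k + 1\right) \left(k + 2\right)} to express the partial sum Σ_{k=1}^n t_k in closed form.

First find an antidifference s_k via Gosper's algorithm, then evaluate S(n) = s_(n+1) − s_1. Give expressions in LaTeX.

S(n) = - \frac{3 n}{2 n + 4}

t_(k+1)/t_k = (k + 1)/(k + 3).
Gosper form: A/B · C(k+1)/C(k) with A=k + 1, B=k + 3, C=1.
Set up (k + 1)·f(k+1) − (k + 2)·f(k) − (1) = 0.
Bound: deg f ≤ 1.
Match coefficients ⇒ f(k) = k.
So s_k = (B(k−1)f/C)·t_k = (k*(k + 2))·t_k = -3*k/(k + 1).
Verify: -3/(k**2 + 3*k + 2) matches t_k.
Evaluate: s_(n+1) = 3*(-n - 1)/(n + 2); subtract s_(1) = -3/2 ⇒ S(n) = -3*n/(2*n + 4).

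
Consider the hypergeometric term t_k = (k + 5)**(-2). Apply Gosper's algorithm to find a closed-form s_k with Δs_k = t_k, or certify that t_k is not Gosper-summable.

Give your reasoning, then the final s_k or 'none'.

not Gosper-summable; s_k does not exist

Step 1: r(k) = (k + 5)**2/(k + 6)**2.
Normal form (A,B,C) = (k**2 + 10*k + 25, k**2 + 12*k + 36, 1).
Solve (k**2 + 10*k + 25)·f(k+1) − (k**2 + 10*k + 25)·f(k) = 1.
From deg A=2, deg B=2, deg C=0: d=0.
Write f(k) = c0. Then LHS − RHS = -1, requiring -1 = 0: contradictory. No certificate.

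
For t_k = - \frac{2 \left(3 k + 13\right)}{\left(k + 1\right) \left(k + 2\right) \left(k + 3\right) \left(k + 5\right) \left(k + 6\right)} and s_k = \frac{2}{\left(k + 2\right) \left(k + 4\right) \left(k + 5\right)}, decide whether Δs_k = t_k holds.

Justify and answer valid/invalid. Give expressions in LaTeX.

Invalid: residual \frac{12 \left(2 k + 7\right)}{k^{6} + 21 k^{5} + 175 k^{4} + 735 k^{3} + 1624 k^{2} + 1764 k + 720} ≠ 0.

s_(k+1) = 2/((k + 3)*(k + 5)*(k + 6))
s_(k+1) − s_k = 2*(-3*k - 10)/(k**5 + 20*k**4 + 155*k**3 + 580*k**2 + 1044*k + 720)
(s_(k+1) − s_k) − t_k = 12*(2*k + 7)/(k**6 + 21*k**5 + 175*k**4 + 735*k**3 + 1624*k**2 + 1764*k + 720)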